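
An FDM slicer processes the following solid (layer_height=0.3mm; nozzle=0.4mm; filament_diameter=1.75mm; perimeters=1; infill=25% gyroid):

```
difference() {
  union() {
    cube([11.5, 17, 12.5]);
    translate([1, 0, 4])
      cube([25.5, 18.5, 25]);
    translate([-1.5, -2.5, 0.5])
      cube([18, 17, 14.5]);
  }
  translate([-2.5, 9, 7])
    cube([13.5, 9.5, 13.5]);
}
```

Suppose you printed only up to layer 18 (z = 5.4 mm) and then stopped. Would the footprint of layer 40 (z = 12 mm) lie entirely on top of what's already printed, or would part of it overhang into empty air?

entirely on top

Compare the two slices. At z = 5.4: the cube (footprint 11.5×17) is included at this height (area 195.50 mm²); the cube at (1, 0) (footprint 25.5×18.5) is included at this height (area 471.75 mm²); the cube at (-1.5, -2.5) (footprint 18×17) is included at this height (area 306.00 mm²); Taking the union: the regions partially overlap — summed areas 973.25 mm² minus the doubly-counted overlap 417.75 mm² gives 555.50 mm² — area = 555.50 mm²; the cube at (-2.5, 9) does not reach this height (z outside [7, 20.5]); Subtracting the remaining from the first: none of the subtracted shapes is present at this height, so the result so far is unchanged — area = 555.50 mm². At z = 12: the 11.5×17 cube contributes its full rectangle (area 195.50 mm²); the cube at (1, 0) (footprint 25.5×18.5) is included at this height (area 471.75 mm²); the cube at (-1.5, -2.5) is present — its section is the full 18×17 rectangle (area 306.00 mm²); Taking the union: the regions partially overlap — summed areas 973.25 mm² minus the doubly-counted overlap 417.75 mm² gives 555.50 mm² — area = 555.50 mm²; the cube at (-2.5, 9) is present — its section is the full 13.5×9.5 rectangle (area 128.25 mm²); Taking the first minus the rest: starting from the result so far (555.50 mm²), the 13.5×9.5 cube at (-2.5, 9) partially overlaps it — only the 111.25 mm² overlap (of its 128.25 mm²) is removed, clipping the outline — area = 444.25 mm². Checking containment: the cross-section at z = 12 is a subset of the cross-section at z = 5.4.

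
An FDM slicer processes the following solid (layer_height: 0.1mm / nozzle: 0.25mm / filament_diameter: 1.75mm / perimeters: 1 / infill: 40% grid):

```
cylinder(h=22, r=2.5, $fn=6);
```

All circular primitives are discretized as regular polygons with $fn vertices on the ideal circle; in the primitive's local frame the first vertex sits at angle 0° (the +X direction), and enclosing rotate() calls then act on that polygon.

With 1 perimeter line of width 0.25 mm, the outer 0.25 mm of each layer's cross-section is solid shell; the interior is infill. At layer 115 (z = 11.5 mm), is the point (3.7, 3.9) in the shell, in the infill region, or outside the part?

outside

At z = 11.5 mm: the r=2.5 cylinder gives a regular 6-gon of circumradius 2.5 (constant along its height). Overall, the cross-section is a single solid region. The nearest boundary edge runs (2.50, 0.00)→(1.25, 2.17); distance from the point to it = 3.00 mm. The point is not inside any of the regions above, so it lies outside the cross-section (3.00 mm from the nearest boundary).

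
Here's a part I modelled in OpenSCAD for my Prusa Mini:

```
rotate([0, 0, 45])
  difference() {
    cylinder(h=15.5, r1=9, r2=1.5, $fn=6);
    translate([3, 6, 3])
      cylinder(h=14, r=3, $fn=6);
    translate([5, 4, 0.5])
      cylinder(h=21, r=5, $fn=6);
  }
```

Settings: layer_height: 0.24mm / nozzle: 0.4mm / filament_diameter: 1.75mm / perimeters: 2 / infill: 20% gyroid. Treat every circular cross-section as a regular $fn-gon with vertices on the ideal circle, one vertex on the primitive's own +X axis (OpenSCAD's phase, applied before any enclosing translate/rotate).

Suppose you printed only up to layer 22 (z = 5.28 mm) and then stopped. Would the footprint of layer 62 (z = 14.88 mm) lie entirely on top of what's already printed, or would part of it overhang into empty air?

Compare the two slices. At z = 5.28: the cone (r1=9→r2=1.5) has section circumradius 6.445 here — a regular 6-gon (area = (6/2)·6.445²·sin(360°/6) = 107.92 mm²); the r=3 cylinder at (3, 6) contributes a regular 6-gon of circumradius 3 (area = (6/2)·3.000²·sin(360°/6) = 23.38 mm²); the cylinder at (5, 4): section is a regular 6-gon, circumradius r=5 (area = (6/2)·5.000²·sin(360°/6) = 64.95 mm²); After the difference (first − rest): starting from the cone (107.92 mm²), the r=3 cylinder at (3, 6) partially overlaps it — only the 6.50 mm² overlap (of its 23.38 mm²) is removed, clipping the outline; the r=5 cylinder at (5, 4) partially overlaps it — only the 16.64 mm² overlap (of its 64.95 mm²) is removed, clipping the outline — area = 84.79 mm²; (rotated 45° about Z; rotation is an isometry so areas/perimeters/island counts are preserved). At z = 14.88: the cone contributes a regular 6-gon of circumradius 1.800 (interpolated between r1=9 and r2=1.5 at t=0.960) (area = (6/2)·1.800²·sin(360°/6) = 8.42 mm²); the r=3 cylinder at (3, 6) gives a regular 6-gon of circumradius 3 (constant along its height) (area = (6/2)·3.000²·sin(360°/6) = 23.38 mm²); the r=5 cylinder at (5, 4) contributes a regular 6-gon of circumradius 5 (area = (6/2)·5.000²·sin(360°/6) = 64.95 mm²); Subtracting the remaining from the first: starting from the cone (8.42 mm²), the r=3 cylinder at (3, 6) misses the remaining region (no effect); the r=5 cylinder at (5, 4) misses the remaining region (no effect) — area = 8.42 mm²; (rotated 45° about Z; rotation is an isometry so areas/perimeters/island counts are preserved). Checking containment: the cross-section at z = 14.88 is a subset of the cross-section at z = 5.28.

entirely on top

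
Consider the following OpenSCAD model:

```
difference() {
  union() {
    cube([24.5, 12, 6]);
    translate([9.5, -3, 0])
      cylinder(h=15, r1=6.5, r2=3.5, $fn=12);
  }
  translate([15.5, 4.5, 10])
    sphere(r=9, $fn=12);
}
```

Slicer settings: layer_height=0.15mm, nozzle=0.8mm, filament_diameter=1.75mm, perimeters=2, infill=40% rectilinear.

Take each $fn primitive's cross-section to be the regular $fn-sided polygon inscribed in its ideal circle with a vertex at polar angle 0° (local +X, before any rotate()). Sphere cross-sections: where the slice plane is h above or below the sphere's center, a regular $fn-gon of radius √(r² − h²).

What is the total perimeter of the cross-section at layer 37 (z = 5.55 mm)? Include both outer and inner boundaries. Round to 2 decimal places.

At z = 5.55 mm: the cube (footprint 24.5×12) is included at this height (perimeter 73.00 mm); the cone at (9.5, -3) contributes a regular 12-gon of circumradius 5.390 (interpolated between r1=6.5 and r2=3.5 at t=0.370) (perimeter = 2·12·5.390·sin(180°/12) = 33.48 mm); Merging all regions: the regions partially overlap (shared area 13.72 mm²), so the edge portions inside another operand are dropped and the merged outline is re-measured after clipping — boundary = 87.46 mm; the r=9 sphere at (15.5, 4.5) contributes a regular 12-gon of circumradius √(9²−4.45²) = 7.823 (perimeter = 2·12·7.823·sin(180°/12) = 48.59 mm); Subtracting the remaining from the first: starting from the result so far, the r=9 sphere at (15.5, 4.5) partially overlaps it — only the 166.45 mm² overlap (of its 183.59 mm²) is removed, clipping the outline — boundary = 112.01 mm. Overall, the cross-section has 2 separate islands. Total boundary length (outer) = 112.01 mm.

112.01 mm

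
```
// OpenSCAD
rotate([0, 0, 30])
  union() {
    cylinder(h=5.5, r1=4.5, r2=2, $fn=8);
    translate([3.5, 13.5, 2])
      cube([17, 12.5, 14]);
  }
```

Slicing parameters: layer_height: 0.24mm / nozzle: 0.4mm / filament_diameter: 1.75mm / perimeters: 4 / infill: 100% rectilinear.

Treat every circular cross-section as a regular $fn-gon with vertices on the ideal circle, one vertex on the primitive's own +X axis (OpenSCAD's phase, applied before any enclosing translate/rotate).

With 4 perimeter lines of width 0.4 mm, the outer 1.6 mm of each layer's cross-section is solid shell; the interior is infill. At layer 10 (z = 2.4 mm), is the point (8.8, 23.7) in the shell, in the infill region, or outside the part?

At z = 2.4 mm: the cone: at t=0.436 of its height the radius interpolates to r₁+(r₂−r₁)t = 3.409, giving a regular 8-gon of that circumradius; the cube at (3.5, 13.5) is present — its section is the full 17×12.5 rectangle; Merging all regions: the 2 present regions are separate (no shared area or edge), so areas and boundary lengths simply add and each stays a separate island — 2 connected regions; (whole slice rotated 30° about Z — lengths, areas and connectivity unchanged). Overall, the cross-section has 2 separate islands. Undo the 30° rotation: the query point maps to (19.471, 16.125) in the un-rotated model frame. The nearest boundary edge runs (20.50, 26.00)→(20.50, 13.50); distance from the point to it = 1.03 mm. (Shell/infill is judged within the island containing the point — the largest one.) The point is inside the cross-section, 1.03 mm from the nearest boundary — within the 1.6 mm shell band (4 × 0.4).

shell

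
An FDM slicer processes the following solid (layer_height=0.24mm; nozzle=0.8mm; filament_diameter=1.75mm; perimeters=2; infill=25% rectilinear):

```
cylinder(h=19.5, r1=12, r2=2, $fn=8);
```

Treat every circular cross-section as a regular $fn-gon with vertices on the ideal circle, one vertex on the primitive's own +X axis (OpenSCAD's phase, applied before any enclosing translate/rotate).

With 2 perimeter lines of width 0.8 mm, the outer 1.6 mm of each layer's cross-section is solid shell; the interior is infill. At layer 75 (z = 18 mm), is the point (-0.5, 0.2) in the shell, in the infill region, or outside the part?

At z = 18 mm: the cone: at t=0.923 of its height the radius interpolates to r₁+(r₂−r₁)t = 2.769, giving a regular 8-gon of that circumradius. Overall, the cross-section is a single solid region. The nearest boundary edge runs (-1.96, 1.96)→(-2.77, 0.00); distance from the point to it = 2.02 mm. The point is inside the cross-section and 2.02 mm from the nearest boundary — more than the 1.6 mm shell width (2 × 0.8), so it's in the infill interior.

infill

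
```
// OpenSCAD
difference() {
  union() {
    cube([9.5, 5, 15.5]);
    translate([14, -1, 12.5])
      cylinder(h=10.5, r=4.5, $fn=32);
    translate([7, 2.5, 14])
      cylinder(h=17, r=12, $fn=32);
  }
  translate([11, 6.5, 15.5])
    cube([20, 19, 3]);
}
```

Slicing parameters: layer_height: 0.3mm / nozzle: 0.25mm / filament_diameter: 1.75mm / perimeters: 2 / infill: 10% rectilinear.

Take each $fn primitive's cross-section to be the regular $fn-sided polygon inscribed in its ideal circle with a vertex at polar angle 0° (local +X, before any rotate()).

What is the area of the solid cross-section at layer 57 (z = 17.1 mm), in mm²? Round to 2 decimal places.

At z = 17.1 mm: the cube is not intersected at this z (z outside [0, 15.5]); the r=4.5 cylinder at (14, -1) gives a regular 32-gon of circumradius 4.5 (constant along its height) (area = (32/2)·4.500²·sin(360°/32) = 63.21 mm²); the r=12 cylinder at (7, 2.5) contributes a regular 32-gon of circumradius 12 (area = (32/2)·12.000²·sin(360°/32) = 449.49 mm²); Combining (union): the regions partially overlap — summed areas 512.70 mm² minus the doubly-counted overlap 62.20 mm² gives 450.50 mm² — area = 450.50 mm²; the cube at (11, 6.5) (footprint 20×19) is included at this height (area 380.00 mm²); After the difference (first − rest): starting from the result so far (450.50 mm²), the 20×19 cube at (11, 6.5) partially overlaps it — only the 34.51 mm² overlap (of its 380.00 mm²) is removed, clipping the outline — area = 415.99 mm². Overall, the cross-section is a single solid region. Net area = 415.99 mm².

415.99 mm²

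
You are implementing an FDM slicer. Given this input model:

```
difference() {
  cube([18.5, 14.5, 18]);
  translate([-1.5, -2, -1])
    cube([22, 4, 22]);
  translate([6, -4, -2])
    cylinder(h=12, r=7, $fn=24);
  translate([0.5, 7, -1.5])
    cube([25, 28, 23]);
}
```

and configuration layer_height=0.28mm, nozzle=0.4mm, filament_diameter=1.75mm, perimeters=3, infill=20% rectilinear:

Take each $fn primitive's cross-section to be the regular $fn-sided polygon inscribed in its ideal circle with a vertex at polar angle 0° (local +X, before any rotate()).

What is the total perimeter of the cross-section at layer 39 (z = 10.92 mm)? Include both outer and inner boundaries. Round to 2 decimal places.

62.00 mm

At z = 10.92 mm: the cube is present — its section is the full 18.5×14.5 rectangle (perimeter 66.00 mm); the 22×4 cube at (-1.5, -2) contributes its full rectangle (perimeter 52.00 mm); the cylinder at (6, -4) is not intersected at this z (z outside [-2, 10]); the 25×28 cube at (0.5, 7) contributes its full rectangle (perimeter 106.00 mm); Taking the first minus the rest: starting from the 18.5×14.5 cube, the 22×4 cube at (-1.5, -2) partially overlaps it — only the 37.00 mm² overlap (of its 88.00 mm²) is removed, clipping the outline; the 25×28 cube at (0.5, 7) partially overlaps it — only the 135.00 mm² overlap (of its 700.00 mm²) is removed, clipping the outline — boundary = 62.00 mm. Overall, the cross-section is a single solid region. Total boundary length (outer) = 62.00 mm.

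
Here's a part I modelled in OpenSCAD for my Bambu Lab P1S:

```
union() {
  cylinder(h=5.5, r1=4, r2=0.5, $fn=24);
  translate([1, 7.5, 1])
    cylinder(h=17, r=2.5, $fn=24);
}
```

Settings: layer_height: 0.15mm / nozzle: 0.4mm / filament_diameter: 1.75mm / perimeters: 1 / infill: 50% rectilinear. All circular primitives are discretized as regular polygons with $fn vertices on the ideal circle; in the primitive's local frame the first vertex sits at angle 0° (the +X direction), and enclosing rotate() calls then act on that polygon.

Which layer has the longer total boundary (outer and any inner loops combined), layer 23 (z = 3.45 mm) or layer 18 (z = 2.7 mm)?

layer 18 (z = 2.7 mm)

Layer 23 (z = 3.45): the cone (r1=4→r2=0.5) has section circumradius 1.805 here — a regular 24-gon (perimeter = 2·24·1.805·sin(180°/24) = 11.31 mm); the r=2.5 cylinder at (1, 7.5) gives a regular 24-gon of circumradius 2.5 (constant along its height) (perimeter = 2·24·2.500·sin(180°/24) = 15.66 mm); Merging all regions: the 2 present regions are separate (no shared area or edge), so areas and boundary lengths simply add and each stays a separate island — boundary = 26.97 mm. So its perimeter = 26.97 mm. Layer 18 (z = 2.7): the cone: at t=0.491 of its height the radius interpolates to r₁+(r₂−r₁)t = 2.282, giving a regular 24-gon of that circumradius (perimeter = 2·24·2.282·sin(180°/24) = 14.30 mm); the cylinder at (1, 7.5): section is a regular 24-gon, circumradius r=2.5 (perimeter = 2·24·2.500·sin(180°/24) = 15.66 mm); Taking the union: the 2 present regions are separate (no shared area or edge), so areas and boundary lengths simply add and each stays a separate island — boundary = 29.96 mm. So its perimeter = 29.96 mm. Layer 18 is larger (29.96 vs 26.97 mm).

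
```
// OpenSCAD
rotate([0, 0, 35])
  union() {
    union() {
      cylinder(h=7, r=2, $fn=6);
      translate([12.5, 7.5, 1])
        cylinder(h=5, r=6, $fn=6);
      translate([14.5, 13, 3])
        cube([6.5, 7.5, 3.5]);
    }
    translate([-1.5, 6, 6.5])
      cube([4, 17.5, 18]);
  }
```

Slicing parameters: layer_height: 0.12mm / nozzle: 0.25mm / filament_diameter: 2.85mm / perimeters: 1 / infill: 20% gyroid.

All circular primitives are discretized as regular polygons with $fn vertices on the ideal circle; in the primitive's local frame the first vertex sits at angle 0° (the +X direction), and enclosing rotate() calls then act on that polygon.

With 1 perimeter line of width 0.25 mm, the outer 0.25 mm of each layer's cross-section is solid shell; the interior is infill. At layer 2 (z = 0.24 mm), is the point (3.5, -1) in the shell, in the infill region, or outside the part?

outside

At z = 0.24 mm: the cylinder: section is a regular 6-gon, circumradius r=2; the cylinder at (12.5, 7.5) is not intersected at this z (z outside [1, 6]); the cube at (14.5, 13) does not reach this height (z outside [3, 6.5]); Combining (union): only the r=2 cylinder is present, so the union is just that shape — 1 connected region; the cube at (-1.5, 6) does not reach this height (z outside [6.5, 24.5]); Taking the union: only that combined region is present, so the union is just that shape — 1 connected region; (whole slice rotated 35° about Z — lengths, areas and connectivity unchanged). Overall, the cross-section is a single solid region. Undo the 35° rotation: the query point maps to (2.293, -2.827) in the un-rotated model frame. The nearest boundary edge runs (1.00, -1.73)→(2.00, 0.00); distance from the point to it = 1.69 mm. The point is not inside any of the regions above, so it lies outside the cross-section (1.69 mm from the nearest boundary).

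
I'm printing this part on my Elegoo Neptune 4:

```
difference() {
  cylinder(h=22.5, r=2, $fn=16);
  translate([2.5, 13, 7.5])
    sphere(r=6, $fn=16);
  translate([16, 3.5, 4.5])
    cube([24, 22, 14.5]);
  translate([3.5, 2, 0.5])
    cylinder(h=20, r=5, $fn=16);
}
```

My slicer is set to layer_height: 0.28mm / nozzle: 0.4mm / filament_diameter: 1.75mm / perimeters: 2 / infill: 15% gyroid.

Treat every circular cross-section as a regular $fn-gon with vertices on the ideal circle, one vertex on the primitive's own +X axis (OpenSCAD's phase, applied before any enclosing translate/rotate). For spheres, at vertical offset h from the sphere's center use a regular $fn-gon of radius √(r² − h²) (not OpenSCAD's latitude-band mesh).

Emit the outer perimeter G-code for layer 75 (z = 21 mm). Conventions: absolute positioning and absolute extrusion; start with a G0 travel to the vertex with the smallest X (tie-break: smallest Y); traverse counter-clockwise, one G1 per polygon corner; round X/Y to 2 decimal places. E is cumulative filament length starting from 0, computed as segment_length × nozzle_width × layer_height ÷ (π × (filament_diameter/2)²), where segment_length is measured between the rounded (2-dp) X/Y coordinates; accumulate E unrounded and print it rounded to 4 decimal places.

G0 X-2.00 Y0.00 Z21.00
G1 X-1.85 Y-0.77 E0.0365
G1 X-1.41 Y-1.41 E0.0727
G1 X-0.77 Y-1.85 E0.1089
G1 X0.00 Y-2.00 E0.1454
G1 X0.77 Y-1.85 E0.1819
G1 X1.41 Y-1.41 E0.2181
G1 X1.85 Y-0.77 E0.2542
G1 X2.00 Y0.00 E0.2908
G1 X1.85 Y0.77 E0.3273
G1 X1.41 Y1.41 E0.3635
G1 X0.77 Y1.85 E0.3996
G1 X0.00 Y2.00 E0.4362
G1 X-0.77 Y1.85 E0.4727
G1 X-1.41 Y1.41 E0.5089
G1 X-1.85 Y0.77 E0.5450
G1 X-2.00 Y0.00 E0.5815

At z = 21 mm: the cylinder: section is a regular 16-gon, circumradius r=2; the sphere at (2.5, 13) is absent (|z−center|=13.500 > r=6); the cube at (16, 3.5) is not intersected at this z (z outside [4.5, 19]); the cylinder at (3.5, 2) is absent (z outside [0.5, 20.5]); After the difference (first − rest): none of the subtracted shapes is present at this height, so the r=2 cylinder is unchanged — 1 connected region. The outline is a single polygon with 16 vertices. Extrusion per mm of travel: 0.4 × 0.28 / (π × 0.875²) = 0.046564. Accumulating E over each segment gives final E = 0.5815.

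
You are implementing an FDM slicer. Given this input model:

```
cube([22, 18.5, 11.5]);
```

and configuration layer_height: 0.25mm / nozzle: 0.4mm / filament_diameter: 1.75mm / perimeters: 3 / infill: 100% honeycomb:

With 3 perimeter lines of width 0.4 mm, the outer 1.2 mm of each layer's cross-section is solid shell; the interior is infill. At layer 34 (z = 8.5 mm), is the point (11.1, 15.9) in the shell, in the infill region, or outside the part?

At z = 8.5 mm: the cube is present — its section is the full 22×18.5 rectangle. Overall, the cross-section is a single solid region. The nearest boundary edge runs (22.00, 18.50)→(0.00, 18.50); distance from the point to it = 2.60 mm. The point is inside the cross-section and 2.60 mm from the nearest boundary — more than the 1.2 mm shell width (3 × 0.4), so it's in the infill interior.

infill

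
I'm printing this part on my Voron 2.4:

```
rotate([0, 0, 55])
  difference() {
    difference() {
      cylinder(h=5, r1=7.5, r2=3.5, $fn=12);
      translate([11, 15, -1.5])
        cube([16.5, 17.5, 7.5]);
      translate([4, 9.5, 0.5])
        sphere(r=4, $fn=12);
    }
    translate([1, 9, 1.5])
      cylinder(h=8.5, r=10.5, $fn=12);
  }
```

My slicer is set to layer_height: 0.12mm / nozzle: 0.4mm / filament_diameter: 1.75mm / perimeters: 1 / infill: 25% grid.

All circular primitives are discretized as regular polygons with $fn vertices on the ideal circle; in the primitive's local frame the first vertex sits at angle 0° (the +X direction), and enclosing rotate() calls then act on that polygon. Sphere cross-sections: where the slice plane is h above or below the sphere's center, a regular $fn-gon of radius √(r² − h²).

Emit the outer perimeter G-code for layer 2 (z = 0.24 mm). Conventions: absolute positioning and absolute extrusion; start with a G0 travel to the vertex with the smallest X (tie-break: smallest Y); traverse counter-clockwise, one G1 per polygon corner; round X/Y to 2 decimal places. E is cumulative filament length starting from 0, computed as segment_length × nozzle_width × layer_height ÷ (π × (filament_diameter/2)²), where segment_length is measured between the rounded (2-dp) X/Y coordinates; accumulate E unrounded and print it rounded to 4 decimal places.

At z = 0.24 mm: the cone contributes a regular 12-gon of circumradius 7.308 (interpolated between r1=7.5 and r2=3.5 at t=0.048); the cube at (11, 15) is present — its section is the full 16.5×17.5 rectangle; the r=4 sphere at (4, 9.5) contributes a regular 12-gon of circumradius √(4²−0.26²) = 3.992; Taking the first minus the rest: starting from the cone, the 16.5×17.5 cube at (11, 15) misses the remaining region (no effect); the r=4 sphere at (4, 9.5) partially overlaps it — only the 1.86 mm² overlap (of its 47.80 mm²) is removed, clipping the outline — 1 connected region; the cylinder at (1, 9) is not intersected at this z (z outside [1.5, 10]); Taking the first minus the rest: none of the subtracted shapes is present at this height, so the result so far is unchanged — 1 connected region; (whole slice rotated 55° about Z — lengths, areas and connectivity unchanged). The outline is a single polygon with 15 vertices. Extrusion per mm of travel: 0.4 × 0.12 / (π × 0.875²) = 0.019956. Accumulating E over each segment gives final E = 0.9080.

G0 X-7.28 Y0.64 Z0.24
G1 X-6.62 Y-3.09 E0.0756
G1 X-4.19 Y-5.99 E0.1511
G1 X-0.64 Y-7.28 E0.2265
G1 X3.09 Y-6.62 E0.3021
G1 X5.99 Y-4.19 E0.3776
G1 X7.28 Y-0.64 E0.4529
G1 X6.62 Y3.09 E0.5285
G1 X4.19 Y5.99 E0.6040
G1 X0.64 Y7.28 E0.6794
G1 X-2.09 Y6.80 E0.7347
G1 X-2.22 Y6.44 E0.7424
G1 X-3.80 Y5.11 E0.7836
G1 X-5.19 Y4.86 E0.8118
G1 X-5.99 Y4.19 E0.8326
G1 X-7.28 Y0.64 E0.9080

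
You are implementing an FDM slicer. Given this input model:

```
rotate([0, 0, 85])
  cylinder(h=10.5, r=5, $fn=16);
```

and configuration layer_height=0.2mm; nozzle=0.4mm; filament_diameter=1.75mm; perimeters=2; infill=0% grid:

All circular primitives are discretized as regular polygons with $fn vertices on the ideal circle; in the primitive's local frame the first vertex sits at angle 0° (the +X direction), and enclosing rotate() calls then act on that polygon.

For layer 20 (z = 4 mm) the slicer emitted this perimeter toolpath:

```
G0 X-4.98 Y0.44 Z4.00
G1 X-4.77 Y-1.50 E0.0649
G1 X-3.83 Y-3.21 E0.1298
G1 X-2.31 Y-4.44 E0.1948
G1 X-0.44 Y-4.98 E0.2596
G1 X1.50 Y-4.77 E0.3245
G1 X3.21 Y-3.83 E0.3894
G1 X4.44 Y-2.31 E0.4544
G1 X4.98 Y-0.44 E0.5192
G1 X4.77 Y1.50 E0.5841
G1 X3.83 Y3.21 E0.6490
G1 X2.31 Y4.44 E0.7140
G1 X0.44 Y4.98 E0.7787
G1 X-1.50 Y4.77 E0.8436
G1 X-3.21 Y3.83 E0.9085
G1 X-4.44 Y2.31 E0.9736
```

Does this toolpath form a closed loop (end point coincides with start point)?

no

Start point (G0): (-4.98, 0.44). End point (last G1): the path does not return to the start — open.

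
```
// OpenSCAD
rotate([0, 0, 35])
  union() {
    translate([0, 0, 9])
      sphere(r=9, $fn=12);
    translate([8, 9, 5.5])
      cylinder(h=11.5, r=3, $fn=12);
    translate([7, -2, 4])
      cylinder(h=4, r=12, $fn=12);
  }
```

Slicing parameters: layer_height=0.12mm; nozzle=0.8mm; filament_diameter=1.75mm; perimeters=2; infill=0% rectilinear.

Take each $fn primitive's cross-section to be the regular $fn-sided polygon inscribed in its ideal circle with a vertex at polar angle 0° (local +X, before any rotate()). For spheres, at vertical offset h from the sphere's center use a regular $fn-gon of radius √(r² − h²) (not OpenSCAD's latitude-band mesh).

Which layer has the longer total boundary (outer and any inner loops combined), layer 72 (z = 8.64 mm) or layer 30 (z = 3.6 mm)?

layer 72 (z = 8.64 mm)

Layer 72 (z = 8.64): the r=9 sphere slices to a regular 12-gon of circumradius 8.993 (√(r²−h²) with h=0.36 from center) (perimeter = 2·12·8.993·sin(180°/12) = 55.86 mm); the r=3 cylinder at (8, 9) gives a regular 12-gon of circumradius 3 (constant along its height) (perimeter = 2·12·3.000·sin(180°/12) = 18.63 mm); the cylinder at (7, -2) does not reach this height (z outside [4, 8]); Taking the union: the 2 present regions are separate (no shared area or edge), so areas and boundary lengths simply add and each stays a separate island — boundary = 74.50 mm; (whole slice rotated 35° about Z — lengths, areas and connectivity unchanged). So its perimeter = 74.50 mm. Layer 30 (z = 3.6): the sphere: section is a regular 12-gon, circumradius = √(r²−h²) = √(9²−5.4²) = 7.200 (perimeter = 2·12·7.200·sin(180°/12) = 44.72 mm); the cylinder at (8, 9) is absent (z outside [5.5, 17]); the cylinder at (7, -2) is absent (z outside [4, 8]); Taking the union: only the r=9 sphere is present, so the union is just that shape — boundary = 44.72 mm; (rotated 35° about Z; rotation is an isometry so areas/perimeters/island counts are preserved). So its perimeter = 44.72 mm. Layer 72 is larger (74.50 vs 44.72 mm).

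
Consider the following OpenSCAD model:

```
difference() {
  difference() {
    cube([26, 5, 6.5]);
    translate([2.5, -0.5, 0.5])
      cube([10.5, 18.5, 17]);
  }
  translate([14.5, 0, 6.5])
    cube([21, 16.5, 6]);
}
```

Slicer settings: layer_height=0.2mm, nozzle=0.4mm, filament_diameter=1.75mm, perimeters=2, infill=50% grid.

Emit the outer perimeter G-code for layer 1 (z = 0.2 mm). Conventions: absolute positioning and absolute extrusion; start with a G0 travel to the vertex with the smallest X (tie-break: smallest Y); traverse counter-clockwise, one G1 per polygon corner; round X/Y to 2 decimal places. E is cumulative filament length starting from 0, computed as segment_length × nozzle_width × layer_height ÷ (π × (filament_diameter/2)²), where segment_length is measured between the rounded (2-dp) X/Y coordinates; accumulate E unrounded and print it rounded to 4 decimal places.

G0 X0.00 Y0.00 Z0.20
G1 X26.00 Y0.00 E0.8648
G1 X26.00 Y5.00 E1.0311
G1 X0.00 Y5.00 E1.8958
G1 X0.00 Y0.00 E2.0621

At z = 0.2 mm: the cube is present — its section is the full 26×5 rectangle; the cube at (2.5, -0.5) is absent (z outside [0.5, 17.5]); Taking the first minus the rest: none of the subtracted shapes is present at this height, so the 26×5 cube is unchanged — 1 connected region; the cube at (14.5, 0) does not reach this height (z outside [6.5, 12.5]); After the difference (first − rest): none of the subtracted shapes is present at this height, so that combined region is unchanged — 1 connected region. The outline is a single polygon with 4 vertices. Extrusion per mm of travel: 0.4 × 0.2 / (π × 0.875²) = 0.033260. Accumulating E over each segment gives final E = 2.0621.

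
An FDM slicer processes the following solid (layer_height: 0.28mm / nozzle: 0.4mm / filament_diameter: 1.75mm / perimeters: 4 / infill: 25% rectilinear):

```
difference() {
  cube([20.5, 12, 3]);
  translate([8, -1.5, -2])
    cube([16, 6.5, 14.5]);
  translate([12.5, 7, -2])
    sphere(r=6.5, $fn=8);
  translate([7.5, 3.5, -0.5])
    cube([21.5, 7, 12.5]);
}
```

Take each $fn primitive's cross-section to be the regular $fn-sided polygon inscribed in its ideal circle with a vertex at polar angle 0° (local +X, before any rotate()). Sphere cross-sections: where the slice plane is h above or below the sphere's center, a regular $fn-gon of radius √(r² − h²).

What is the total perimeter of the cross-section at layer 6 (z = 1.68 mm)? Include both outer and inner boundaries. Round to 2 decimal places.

63.55 mm

At z = 1.68 mm: the 20.5×12 cube contributes its full rectangle (perimeter 65.00 mm); the 16×6.5 cube at (8, -1.5) contributes its full rectangle (perimeter 45.00 mm); the r=6.5 sphere at (12.5, 7) slices to a regular 8-gon of circumradius 5.358 (√(r²−h²) with h=3.68 from center) (perimeter = 2·8·5.358·sin(180°/8) = 32.81 mm); the 21.5×7 cube at (7.5, 3.5) contributes its full rectangle (perimeter 57.00 mm); Subtracting the remaining from the first: starting from the 20.5×12 cube, the 16×6.5 cube at (8, -1.5) partially overlaps it — only the 62.50 mm² overlap (of its 104.00 mm²) is removed, clipping the outline; the r=6.5 sphere at (12.5, 7) partially overlaps it — only the 60.07 mm² overlap (of its 81.20 mm²) is removed, clipping the outline; the 21.5×7 cube at (7.5, 3.5) partially overlaps it — only the 20.35 mm² overlap (of its 150.50 mm²) is removed, clipping the outline — boundary = 63.55 mm. Overall, the cross-section has 2 separate islands. Total boundary length (outer) = 63.55 mm.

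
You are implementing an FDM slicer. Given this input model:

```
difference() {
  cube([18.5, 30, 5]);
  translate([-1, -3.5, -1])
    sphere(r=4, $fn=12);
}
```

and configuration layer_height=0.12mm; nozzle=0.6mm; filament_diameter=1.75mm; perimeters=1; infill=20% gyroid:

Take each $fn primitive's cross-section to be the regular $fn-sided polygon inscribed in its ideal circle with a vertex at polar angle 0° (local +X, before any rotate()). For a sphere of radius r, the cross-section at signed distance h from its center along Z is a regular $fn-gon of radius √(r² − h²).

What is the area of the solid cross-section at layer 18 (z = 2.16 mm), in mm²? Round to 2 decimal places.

555.00 mm²

At z = 2.16 mm: the cube is present — its section is the full 18.5×30 rectangle (area 555.00 mm²); the r=4 sphere at (-1, -3.5) slices to a regular 12-gon of circumradius 2.452 (√(r²−h²) with h=3.16 from center) (area = (12/2)·2.452²·sin(360°/12) = 18.04 mm²); Subtracting the remaining from the first: starting from the 18.5×30 cube (555.00 mm²), the r=4 sphere at (-1, -3.5) misses the remaining region (no effect) — area = 555.00 mm². Overall, the cross-section is a single solid region. Net area = 555.00 mm².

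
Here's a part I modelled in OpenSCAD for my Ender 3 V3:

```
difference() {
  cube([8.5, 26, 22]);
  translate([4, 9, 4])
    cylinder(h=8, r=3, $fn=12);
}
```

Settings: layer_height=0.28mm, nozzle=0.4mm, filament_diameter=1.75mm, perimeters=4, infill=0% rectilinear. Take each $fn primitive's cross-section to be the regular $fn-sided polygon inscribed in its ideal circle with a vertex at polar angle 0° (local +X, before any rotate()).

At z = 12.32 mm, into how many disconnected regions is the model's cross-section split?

At z = 12.32 mm: the cube (footprint 8.5×26) is included at this height; the cylinder at (4, 9) does not reach this height (z outside [4, 12]); After the difference (first − rest): none of the subtracted shapes is present at this height, so the 8.5×26 cube is unchanged — 1 connected region. The result has 1 disconnected region.

1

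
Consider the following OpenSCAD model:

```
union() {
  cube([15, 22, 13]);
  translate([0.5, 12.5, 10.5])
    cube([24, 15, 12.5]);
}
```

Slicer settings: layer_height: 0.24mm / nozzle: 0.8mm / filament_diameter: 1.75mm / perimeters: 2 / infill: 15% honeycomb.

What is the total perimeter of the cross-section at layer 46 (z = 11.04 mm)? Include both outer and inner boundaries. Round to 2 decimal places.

104.00 mm

At z = 11.04 mm: the cube (footprint 15×22) is included at this height (perimeter 74.00 mm); the cube at (0.5, 12.5) is present — its section is the full 24×15 rectangle (perimeter 78.00 mm); Taking the union: the regions partially overlap (shared area 137.75 mm²), so the edge portions inside another operand are dropped and the merged outline is re-measured after clipping — boundary = 104.00 mm. Overall, the cross-section is a single solid region. Total boundary length (outer) = 104.00 mm.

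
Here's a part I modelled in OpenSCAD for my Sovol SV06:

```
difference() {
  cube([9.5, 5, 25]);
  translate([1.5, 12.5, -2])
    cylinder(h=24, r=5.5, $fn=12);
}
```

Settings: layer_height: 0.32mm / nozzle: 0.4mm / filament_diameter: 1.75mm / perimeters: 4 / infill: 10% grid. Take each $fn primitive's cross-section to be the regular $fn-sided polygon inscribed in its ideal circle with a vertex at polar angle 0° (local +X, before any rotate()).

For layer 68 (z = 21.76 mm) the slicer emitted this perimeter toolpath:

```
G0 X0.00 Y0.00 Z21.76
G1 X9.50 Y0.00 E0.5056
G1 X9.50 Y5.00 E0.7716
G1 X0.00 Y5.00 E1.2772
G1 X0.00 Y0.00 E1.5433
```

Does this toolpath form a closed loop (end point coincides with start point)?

Start point (G0): (0.00, 0.00). End point (last G1): the path returns to the start — closed.

yes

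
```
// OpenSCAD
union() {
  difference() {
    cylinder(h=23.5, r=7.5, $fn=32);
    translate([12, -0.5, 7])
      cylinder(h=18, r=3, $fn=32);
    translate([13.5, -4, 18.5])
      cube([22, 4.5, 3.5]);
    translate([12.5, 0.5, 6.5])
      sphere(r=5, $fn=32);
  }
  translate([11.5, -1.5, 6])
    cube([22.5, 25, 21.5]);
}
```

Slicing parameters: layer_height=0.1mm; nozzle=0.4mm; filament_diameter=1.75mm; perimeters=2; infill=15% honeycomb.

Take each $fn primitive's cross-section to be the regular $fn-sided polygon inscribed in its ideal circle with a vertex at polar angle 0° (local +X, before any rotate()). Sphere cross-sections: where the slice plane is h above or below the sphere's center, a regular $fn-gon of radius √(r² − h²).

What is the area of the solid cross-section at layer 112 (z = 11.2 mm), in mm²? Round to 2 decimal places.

At z = 11.2 mm: the r=7.5 cylinder contributes a regular 32-gon of circumradius 7.5 (area = (32/2)·7.500²·sin(360°/32) = 175.58 mm²); the cylinder at (12, -0.5): section is a regular 32-gon, circumradius r=3 (area = (32/2)·3.000²·sin(360°/32) = 28.09 mm²); the cube at (13.5, -4) is absent (z outside [18.5, 22]); the sphere at (12.5, 0.5): section is a regular 32-gon, circumradius = √(r²−h²) = √(5²−4.7²) = 1.706 (area = (32/2)·1.706²·sin(360°/32) = 9.08 mm²); After the difference (first − rest): starting from the r=7.5 cylinder (175.58 mm²), the r=3 cylinder at (12, -0.5) misses the remaining region (no effect); the r=5 sphere at (12.5, 0.5) misses the remaining region (no effect) — area = 175.58 mm²; the cube at (11.5, -1.5) (footprint 22.5×25) is included at this height (area 562.50 mm²); Taking the union: the 2 present regions are separate (no shared area or edge), so areas and boundary lengths simply add and each stays a separate island — area = 738.08 mm². Overall, the cross-section has 2 separate islands. Net area = 738.08 mm².

738.08 mm²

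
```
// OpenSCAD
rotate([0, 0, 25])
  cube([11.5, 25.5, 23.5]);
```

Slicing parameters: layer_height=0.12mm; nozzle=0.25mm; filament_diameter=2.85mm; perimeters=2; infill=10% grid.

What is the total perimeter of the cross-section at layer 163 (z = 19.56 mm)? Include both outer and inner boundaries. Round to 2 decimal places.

74.00 mm

At z = 19.56 mm: the cube is present — its section is the full 11.5×25.5 rectangle (perimeter 74.00 mm); (rotated 25° about Z; rotation is an isometry so areas/perimeters/island counts are preserved). Overall, the cross-section is a single solid region. Total boundary length (outer) = 74.00 mm.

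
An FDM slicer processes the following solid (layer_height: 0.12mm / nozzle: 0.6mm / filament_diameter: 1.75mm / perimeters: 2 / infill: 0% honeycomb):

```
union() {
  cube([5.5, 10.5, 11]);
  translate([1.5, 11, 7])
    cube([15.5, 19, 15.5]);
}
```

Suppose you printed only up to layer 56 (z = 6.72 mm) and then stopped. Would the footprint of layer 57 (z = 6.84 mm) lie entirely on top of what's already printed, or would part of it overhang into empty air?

entirely on top

Compare the two slices. At z = 6.72: the 5.5×10.5 cube contributes its full rectangle (area 57.75 mm²); the cube at (1.5, 11) is absent (z outside [7, 22.5]); Combining (union): only the 5.5×10.5 cube is present, so the union is just that shape — area = 57.75 mm². At z = 6.84: the 5.5×10.5 cube contributes its full rectangle (area 57.75 mm²); the cube at (1.5, 11) does not reach this height (z outside [7, 22.5]); Combining (union): only the 5.5×10.5 cube is present, so the union is just that shape — area = 57.75 mm². Checking containment: the cross-section at z = 6.84 is a subset of the cross-section at z = 6.72.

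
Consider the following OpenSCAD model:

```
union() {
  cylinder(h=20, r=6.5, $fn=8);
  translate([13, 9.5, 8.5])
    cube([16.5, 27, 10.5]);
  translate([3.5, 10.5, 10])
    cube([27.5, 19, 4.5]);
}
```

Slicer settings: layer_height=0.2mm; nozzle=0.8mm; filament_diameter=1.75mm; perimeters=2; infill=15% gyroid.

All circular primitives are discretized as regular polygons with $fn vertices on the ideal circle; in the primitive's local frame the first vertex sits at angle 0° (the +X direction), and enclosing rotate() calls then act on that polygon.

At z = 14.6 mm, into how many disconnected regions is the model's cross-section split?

2

At z = 14.6 mm: the r=6.5 cylinder contributes a regular 8-gon of circumradius 6.5; the 16.5×27 cube at (13, 9.5) contributes its full rectangle; the cube at (3.5, 10.5) is absent (z outside [10, 14.5]); Merging all regions: the 2 present regions are separate (no shared area or edge), so areas and boundary lengths simply add and each stays a separate island — 2 connected regions. The result has 2 disconnected regions.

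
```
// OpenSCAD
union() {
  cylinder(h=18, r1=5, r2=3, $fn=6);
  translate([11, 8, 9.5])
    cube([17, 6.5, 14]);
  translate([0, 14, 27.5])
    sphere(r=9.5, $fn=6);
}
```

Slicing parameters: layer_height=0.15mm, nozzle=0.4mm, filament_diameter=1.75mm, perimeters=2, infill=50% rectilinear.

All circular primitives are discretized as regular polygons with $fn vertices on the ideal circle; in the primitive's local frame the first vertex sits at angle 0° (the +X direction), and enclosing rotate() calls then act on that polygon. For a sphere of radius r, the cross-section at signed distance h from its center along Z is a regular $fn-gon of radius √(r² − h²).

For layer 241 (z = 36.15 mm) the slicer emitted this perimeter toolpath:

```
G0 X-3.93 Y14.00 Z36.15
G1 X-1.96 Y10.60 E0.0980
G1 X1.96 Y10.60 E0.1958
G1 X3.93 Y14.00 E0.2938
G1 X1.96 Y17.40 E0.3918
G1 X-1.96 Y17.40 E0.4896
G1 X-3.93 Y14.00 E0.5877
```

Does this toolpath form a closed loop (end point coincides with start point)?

Start point (G0): (-3.93, 14.00). End point (last G1): the path returns to the start — closed.

yes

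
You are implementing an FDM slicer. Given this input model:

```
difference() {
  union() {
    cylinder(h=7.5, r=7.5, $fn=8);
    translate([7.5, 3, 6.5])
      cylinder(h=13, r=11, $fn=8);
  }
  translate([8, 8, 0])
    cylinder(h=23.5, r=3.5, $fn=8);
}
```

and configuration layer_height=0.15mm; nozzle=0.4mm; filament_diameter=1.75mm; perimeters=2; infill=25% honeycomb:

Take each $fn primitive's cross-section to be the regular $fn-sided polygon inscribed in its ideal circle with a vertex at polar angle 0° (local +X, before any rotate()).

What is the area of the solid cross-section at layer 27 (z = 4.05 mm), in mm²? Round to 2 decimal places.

159.10 mm²

At z = 4.05 mm: the r=7.5 cylinder gives a regular 8-gon of circumradius 7.5 (constant along its height) (area = (8/2)·7.500²·sin(360°/8) = 159.10 mm²); the cylinder at (7.5, 3) is not intersected at this z (z outside [6.5, 19.5]); Combining (union): only the r=7.5 cylinder is present, so the union is just that shape — area = 159.10 mm²; the r=3.5 cylinder at (8, 8) gives a regular 8-gon of circumradius 3.5 (constant along its height) (area = (8/2)·3.500²·sin(360°/8) = 34.65 mm²); Taking the first minus the rest: starting from that combined region (159.10 mm²), the r=3.5 cylinder at (8, 8) misses the remaining region (no effect) — area = 159.10 mm². Overall, the cross-section is a single solid region. Net area = 159.10 mm².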